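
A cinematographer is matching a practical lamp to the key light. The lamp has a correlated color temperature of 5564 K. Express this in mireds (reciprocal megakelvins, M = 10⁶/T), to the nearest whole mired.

180 mireds

M = 10⁶ / 5564 = 179.727 → 180 mireds.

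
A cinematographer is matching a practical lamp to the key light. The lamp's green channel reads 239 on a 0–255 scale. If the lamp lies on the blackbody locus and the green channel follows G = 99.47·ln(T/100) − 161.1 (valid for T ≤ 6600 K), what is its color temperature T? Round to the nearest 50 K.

ln t = (239 + 161.1) / 99.47 = 4.0223.
t = e^4.0223 = 55.830.
T = 100·t = 5583 K → 5600 K to the nearest 50 K.

5600 K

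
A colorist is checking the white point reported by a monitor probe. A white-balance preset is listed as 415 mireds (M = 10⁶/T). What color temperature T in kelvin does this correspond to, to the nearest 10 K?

T = 10⁶ / 415 = 2409.64 K → 2410 K.

2410 K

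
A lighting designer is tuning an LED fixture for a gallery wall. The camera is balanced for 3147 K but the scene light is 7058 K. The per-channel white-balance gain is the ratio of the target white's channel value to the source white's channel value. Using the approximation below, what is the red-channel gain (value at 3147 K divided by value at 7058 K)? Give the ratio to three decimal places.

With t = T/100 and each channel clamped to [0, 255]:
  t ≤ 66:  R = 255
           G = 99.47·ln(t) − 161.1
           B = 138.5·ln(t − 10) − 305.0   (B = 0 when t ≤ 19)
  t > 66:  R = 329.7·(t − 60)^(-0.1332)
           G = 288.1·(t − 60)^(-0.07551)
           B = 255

At 7058 K (t = 70.58):
  R = 329.7·(70.58 − 60)^(-0.1332) = 329.7·10.58^(-0.1332) = 329.7·0.73036 = 240.801.
At 3147 K (t = 31.47):
  R = 255 by definition for t ≤ 66.
Gain = 255.000 / 240.801 = 1.0590 → 1.059.

1.059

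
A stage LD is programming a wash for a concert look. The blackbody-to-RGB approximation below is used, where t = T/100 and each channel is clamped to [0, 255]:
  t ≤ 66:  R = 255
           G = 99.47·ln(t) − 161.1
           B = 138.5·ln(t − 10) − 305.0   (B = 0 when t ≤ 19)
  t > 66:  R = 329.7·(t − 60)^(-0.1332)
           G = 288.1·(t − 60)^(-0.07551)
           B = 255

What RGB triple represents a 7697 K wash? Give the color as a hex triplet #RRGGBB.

t = 7697/100 = 76.97; the t > 66 branch applies.
R = 329.7·(76.97 − 60)^(-0.1332) = 329.7·16.97^(-0.1332) = 329.7·0.68581 = 226.113.
G = 288.1·(76.97 − 60)^(-0.07551) = 288.1·16.97^(-0.07551) = 288.1·0.80751 = 232.643.
B = 255 by definition for t > 66.
Rounded: (226, 233, 255).
In hex: #E2E9FF.

#E2E9FF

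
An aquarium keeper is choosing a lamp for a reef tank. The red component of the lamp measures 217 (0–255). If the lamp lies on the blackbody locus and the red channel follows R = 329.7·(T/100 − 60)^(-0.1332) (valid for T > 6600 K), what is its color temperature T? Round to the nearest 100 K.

(t − 60)^(-0.1332) = 217/329.7 = 0.65817.
t − 60 = 0.65817^(1/-0.1332) = 0.65817^(-7.508) = 23.110, so t = 83.110.
T = 100·t = 8311 K → 8300 K to the nearest 100 K.

8300 K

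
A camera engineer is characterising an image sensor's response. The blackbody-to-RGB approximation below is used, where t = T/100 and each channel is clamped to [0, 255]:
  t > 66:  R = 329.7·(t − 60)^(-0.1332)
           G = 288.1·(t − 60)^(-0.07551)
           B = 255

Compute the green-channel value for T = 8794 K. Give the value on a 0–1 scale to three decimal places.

0.879

t = 8794/100 = 87.94; the t > 66 branch applies.
G = 288.1·(87.94 − 60)^(-0.07551) = 288.1·27.94^(-0.07551) = 288.1·0.77767 = 224.047.
On a 0–1 scale: 224.047/255 = 0.8786 → 0.879.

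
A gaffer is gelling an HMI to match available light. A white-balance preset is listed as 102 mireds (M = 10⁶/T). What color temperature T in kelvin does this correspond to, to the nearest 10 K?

9800 K

T = 10⁶ / 102 = 9803.92 K → 9800 K.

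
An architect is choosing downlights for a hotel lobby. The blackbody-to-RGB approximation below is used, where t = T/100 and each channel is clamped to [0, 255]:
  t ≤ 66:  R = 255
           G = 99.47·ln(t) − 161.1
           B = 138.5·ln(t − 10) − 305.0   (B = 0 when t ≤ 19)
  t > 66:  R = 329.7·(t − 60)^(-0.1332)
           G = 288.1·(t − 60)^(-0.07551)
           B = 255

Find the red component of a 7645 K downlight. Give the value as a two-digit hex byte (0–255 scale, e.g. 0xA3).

0xE3

t = 7645/100 = 76.45; the t > 66 branch applies.
R = 329.7·(76.45 − 60)^(-0.1332) = 329.7·16.45^(-0.1332) = 329.7·0.68866 = 227.052.
Rounded: 227; in hex, 0xE3.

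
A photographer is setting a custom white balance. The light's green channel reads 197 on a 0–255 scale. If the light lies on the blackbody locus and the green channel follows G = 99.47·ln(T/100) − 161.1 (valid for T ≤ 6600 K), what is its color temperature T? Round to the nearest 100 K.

ln t = (197 + 161.1) / 99.47 = 3.6001.
t = e^3.6001 = 36.601.
T = 100·t = 3660 K → 3700 K to the nearest 100 K.

3700 K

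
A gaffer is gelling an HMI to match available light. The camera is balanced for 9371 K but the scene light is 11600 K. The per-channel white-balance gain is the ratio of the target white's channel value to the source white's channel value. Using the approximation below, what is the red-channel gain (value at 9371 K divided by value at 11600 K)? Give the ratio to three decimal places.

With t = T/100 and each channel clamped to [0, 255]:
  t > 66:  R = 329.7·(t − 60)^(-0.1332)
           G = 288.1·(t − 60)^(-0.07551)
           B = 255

At 11600 K (t = 116):
  R = 329.7·(116 − 60)^(-0.1332) = 329.7·56^(-0.1332) = 329.7·0.58498 = 192.868.
At 9371 K (t = 93.71):
  R = 329.7·(93.71 − 60)^(-0.1332) = 329.7·33.71^(-0.1332) = 329.7·0.62590 = 206.358.
Gain = 206.358 / 192.868 = 1.0699 → 1.070.

1.070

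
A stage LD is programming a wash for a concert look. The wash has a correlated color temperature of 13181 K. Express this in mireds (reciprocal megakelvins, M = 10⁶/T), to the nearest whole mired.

M = 10⁶ / 13181 = 75.867 → 76 mireds.

76 mireds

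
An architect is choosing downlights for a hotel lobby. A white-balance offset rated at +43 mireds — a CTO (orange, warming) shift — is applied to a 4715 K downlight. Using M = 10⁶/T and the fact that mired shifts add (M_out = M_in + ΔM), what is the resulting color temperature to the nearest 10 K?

3920 K

M_in = 10⁶/4715 = 212.09 mireds.
M_out = 212.09 + (+43) = 255.09 mireds.
T_out = 10⁶/255.09 = 3920.2 K → 3920 K.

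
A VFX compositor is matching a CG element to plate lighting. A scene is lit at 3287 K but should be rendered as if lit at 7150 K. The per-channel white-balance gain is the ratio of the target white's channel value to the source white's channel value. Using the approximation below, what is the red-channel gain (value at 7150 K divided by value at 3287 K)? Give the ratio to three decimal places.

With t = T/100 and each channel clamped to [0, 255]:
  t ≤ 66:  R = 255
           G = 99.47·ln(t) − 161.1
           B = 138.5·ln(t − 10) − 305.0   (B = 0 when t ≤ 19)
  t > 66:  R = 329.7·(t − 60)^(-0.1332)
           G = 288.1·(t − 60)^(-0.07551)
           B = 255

At 3287 K (t = 32.87):
  R = 255 by definition for t ≤ 66.
At 7150 K (t = 71.5):
  R = 329.7·(71.5 − 60)^(-0.1332) = 329.7·11.5^(-0.1332) = 329.7·0.72230 = 238.141.
Gain = 238.141 / 255.000 = 0.9339 → 0.934.

0.934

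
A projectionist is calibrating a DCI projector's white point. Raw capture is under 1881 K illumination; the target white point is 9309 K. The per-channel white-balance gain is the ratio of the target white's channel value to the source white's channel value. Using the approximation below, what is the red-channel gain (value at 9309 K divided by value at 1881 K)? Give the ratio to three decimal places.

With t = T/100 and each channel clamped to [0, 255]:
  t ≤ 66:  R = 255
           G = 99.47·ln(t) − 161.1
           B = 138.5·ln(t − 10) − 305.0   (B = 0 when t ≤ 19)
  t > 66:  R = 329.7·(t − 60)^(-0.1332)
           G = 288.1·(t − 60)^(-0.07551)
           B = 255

0.811

At 1881 K (t = 18.81):
  R = 255 by definition for t ≤ 66.
At 9309 K (t = 93.09):
  R = 329.7·(93.09 − 60)^(-0.1332) = 329.7·33.09^(-0.1332) = 329.7·0.62745 = 206.869.
Gain = 206.869 / 255.000 = 0.8113 → 0.811.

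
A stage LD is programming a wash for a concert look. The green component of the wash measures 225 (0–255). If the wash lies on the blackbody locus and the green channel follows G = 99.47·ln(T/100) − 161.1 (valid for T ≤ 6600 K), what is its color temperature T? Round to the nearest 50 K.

ln t = (225 + 161.1) / 99.47 = 3.8816.
t = e^3.8816 = 48.500.
T = 100·t = 4850 K → 4850 K to the nearest 50 K.

4850 K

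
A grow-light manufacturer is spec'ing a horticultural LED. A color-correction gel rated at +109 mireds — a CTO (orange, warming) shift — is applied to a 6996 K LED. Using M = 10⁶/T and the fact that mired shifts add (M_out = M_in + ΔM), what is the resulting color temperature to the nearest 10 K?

M_in = 10⁶/6996 = 142.94 mireds.
M_out = 142.94 + (+109) = 251.94 mireds.
T_out = 10⁶/251.94 = 3969.2 K → 3970 K.

3970 K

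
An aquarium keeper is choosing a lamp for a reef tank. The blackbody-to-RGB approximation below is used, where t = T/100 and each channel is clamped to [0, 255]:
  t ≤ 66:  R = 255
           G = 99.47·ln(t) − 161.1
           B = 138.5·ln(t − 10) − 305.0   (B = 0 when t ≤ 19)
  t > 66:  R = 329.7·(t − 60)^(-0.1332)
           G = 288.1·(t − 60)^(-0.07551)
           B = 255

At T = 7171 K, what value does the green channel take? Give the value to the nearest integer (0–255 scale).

t = 7171/100 = 71.71; the t > 66 branch applies.
G = 288.1·(71.71 − 60)^(-0.07551) = 288.1·11.71^(-0.07551) = 288.1·0.83045 = 239.253.
Rounded: 239.

239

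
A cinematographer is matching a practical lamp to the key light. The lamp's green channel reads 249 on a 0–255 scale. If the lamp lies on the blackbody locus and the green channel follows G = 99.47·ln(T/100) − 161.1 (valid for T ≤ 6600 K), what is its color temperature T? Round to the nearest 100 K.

ln t = (249 + 161.1) / 99.47 = 4.1229.
t = e^4.1229 = 61.735.
T = 100·t = 6174 K → 6200 K to the nearest 100 K.

6200 K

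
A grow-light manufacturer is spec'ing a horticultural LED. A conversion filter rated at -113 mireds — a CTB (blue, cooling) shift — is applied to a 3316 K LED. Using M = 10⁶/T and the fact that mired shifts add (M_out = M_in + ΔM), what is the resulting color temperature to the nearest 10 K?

5300 K

M_in = 10⁶/3316 = 301.57 mireds.
M_out = 301.57 + (-113) = 188.57 mireds.
T_out = 10⁶/188.57 = 5303.1 K → 5300 K.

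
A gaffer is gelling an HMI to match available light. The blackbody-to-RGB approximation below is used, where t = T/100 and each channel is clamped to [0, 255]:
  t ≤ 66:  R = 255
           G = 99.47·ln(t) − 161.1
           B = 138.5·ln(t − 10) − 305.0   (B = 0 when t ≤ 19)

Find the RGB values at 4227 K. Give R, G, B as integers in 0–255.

t = 4227/100 = 42.27; the t ≤ 66 branch applies.
R = 255 by definition for t ≤ 66.
G = 99.47·ln 42.27 − 161.1 = 99.47·3.7441 − 161.1 = 211.323.
B = 138.5·ln(42.27 − 10) − 305.0 = 138.5·ln 32.27 − 305.0 = 138.5·3.4741 − 305.0 = 176.168.
Rounded: (255, 211, 176).

R=255, G=211, B=176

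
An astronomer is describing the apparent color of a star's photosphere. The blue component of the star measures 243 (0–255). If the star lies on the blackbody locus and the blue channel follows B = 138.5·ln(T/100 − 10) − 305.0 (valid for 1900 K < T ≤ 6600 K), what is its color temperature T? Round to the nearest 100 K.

ln(t − 10) = (243 + 305.0) / 138.5 = 3.9567.
t − 10 = e^3.9567 = 52.283, so t = 62.283.
T = 100·t = 6228 K → 6200 K to the nearest 100 K.

6200 K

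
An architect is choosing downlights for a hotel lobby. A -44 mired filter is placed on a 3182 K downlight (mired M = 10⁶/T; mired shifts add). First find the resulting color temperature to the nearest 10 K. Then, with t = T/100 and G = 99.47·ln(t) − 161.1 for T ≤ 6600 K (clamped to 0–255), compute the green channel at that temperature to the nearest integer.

198

M_in = 10⁶/3182 = 314.27; M_out = 314.27 + (-44) = 270.27.
T_out = 10⁶/270.27 = 3700.0 K → 3700 K; t = 37.
G = 99.47·ln 37 − 161.1 = 99.47·3.6109 − 161.1 = 198.078.
Rounded: 198.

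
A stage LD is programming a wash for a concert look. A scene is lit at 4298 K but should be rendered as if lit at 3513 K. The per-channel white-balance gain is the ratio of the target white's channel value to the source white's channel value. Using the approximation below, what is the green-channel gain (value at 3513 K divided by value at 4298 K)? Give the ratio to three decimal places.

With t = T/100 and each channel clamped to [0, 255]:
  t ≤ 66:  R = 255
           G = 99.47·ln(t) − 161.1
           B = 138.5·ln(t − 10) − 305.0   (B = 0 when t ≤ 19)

At 4298 K (t = 42.98):
  G = 99.47·ln 42.98 − 161.1 = 99.47·3.7607 − 161.1 = 212.980.
At 3513 K (t = 35.13):
  G = 99.47·ln 35.13 − 161.1 = 99.47·3.5591 − 161.1 = 192.919.
Gain = 192.919 / 212.980 = 0.9058 → 0.906.

0.906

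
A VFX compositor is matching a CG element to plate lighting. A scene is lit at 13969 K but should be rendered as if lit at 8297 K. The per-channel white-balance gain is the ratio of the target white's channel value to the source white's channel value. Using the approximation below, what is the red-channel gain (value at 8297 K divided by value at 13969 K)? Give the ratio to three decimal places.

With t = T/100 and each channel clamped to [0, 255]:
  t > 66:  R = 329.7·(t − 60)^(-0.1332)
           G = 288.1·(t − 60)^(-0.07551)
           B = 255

At 13969 K (t = 139.69):
  R = 329.7·(139.69 − 60)^(-0.1332) = 329.7·79.69^(-0.1332) = 329.7·0.55813 = 184.014.
At 8297 K (t = 82.97):
  R = 329.7·(82.97 − 60)^(-0.1332) = 329.7·22.97^(-0.1332) = 329.7·0.65871 = 217.176.
Gain = 217.176 / 184.014 = 1.1802 → 1.180.

1.180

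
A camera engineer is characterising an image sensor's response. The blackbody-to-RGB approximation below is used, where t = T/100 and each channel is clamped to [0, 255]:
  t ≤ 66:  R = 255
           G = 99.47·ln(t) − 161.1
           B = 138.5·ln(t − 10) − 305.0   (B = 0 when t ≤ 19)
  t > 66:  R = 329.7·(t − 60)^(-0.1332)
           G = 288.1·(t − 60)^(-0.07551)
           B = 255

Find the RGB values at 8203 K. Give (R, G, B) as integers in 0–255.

(218, 228, 255)

t = 8203/100 = 82.03; the t > 66 branch applies.
R = 329.7·(82.03 − 60)^(-0.1332) = 329.7·22.03^(-0.1332) = 329.7·0.66238 = 218.388.
G = 288.1·(82.03 − 60)^(-0.07551) = 288.1·22.03^(-0.07551) = 288.1·0.79175 = 228.104.
B = 255 by definition for t > 66.
Rounded: (218, 228, 255).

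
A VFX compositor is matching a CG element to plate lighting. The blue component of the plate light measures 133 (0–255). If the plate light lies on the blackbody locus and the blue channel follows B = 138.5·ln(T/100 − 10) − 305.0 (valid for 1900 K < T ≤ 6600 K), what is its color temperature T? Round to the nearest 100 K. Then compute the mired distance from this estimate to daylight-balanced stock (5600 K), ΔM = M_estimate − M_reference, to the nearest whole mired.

+116 mireds

ln(t − 10) = (133 + 305.0) / 138.5 = 3.1625.
t − 10 = e^3.1625 = 23.629, so t = 33.629.
T = 100·t = 3363 K → 3400 K to the nearest 100 K.
M_estimate = 10⁶/3400 = 294.12; M_reference = 10⁶/5600 = 178.57.
ΔM = 294.12 − 178.57 = 115.55 → +116 mireds.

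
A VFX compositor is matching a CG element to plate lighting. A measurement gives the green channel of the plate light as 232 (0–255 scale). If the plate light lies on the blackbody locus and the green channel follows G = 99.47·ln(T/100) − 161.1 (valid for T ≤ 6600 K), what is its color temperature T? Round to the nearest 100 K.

ln t = (232 + 161.1) / 99.47 = 3.9519.
t = e^3.9519 = 52.036.
T = 100·t = 5204 K → 5200 K to the nearest 100 K.

5200 K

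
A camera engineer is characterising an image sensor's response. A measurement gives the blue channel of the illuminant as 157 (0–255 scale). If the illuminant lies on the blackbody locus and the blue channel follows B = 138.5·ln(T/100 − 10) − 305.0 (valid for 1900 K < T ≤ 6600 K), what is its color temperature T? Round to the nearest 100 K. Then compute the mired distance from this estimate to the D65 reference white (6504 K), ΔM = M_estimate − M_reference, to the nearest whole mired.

+109 mireds

ln(t − 10) = (157 + 305.0) / 138.5 = 3.3357.
t − 10 = e^3.3357 = 28.099, so t = 38.099.
T = 100·t = 3810 K → 3800 K to the nearest 100 K.
M_estimate = 10⁶/3800 = 263.16; M_reference = 10⁶/6504 = 153.75.
ΔM = 263.16 − 153.75 = 109.41 → +109 mireds.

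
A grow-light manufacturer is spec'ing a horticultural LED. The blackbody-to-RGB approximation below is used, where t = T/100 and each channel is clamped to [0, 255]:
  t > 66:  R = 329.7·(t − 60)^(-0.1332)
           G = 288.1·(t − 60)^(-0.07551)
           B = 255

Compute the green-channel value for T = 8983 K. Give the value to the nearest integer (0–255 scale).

223

t = 8983/100 = 89.83; the t > 66 branch applies.
G = 288.1·(89.83 − 60)^(-0.07551) = 288.1·29.83^(-0.07551) = 288.1·0.77384 = 222.942.
Rounded: 223.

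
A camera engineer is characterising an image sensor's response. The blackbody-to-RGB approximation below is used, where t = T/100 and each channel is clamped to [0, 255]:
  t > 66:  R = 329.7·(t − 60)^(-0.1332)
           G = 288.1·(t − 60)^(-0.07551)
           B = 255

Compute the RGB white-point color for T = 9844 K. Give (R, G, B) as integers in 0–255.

(203, 219, 255)

t = 9844/100 = 98.44; the t > 66 branch applies.
R = 329.7·(98.44 − 60)^(-0.1332) = 329.7·38.44^(-0.1332) = 329.7·0.61504 = 202.780.
G = 288.1·(98.44 − 60)^(-0.07551) = 288.1·38.44^(-0.07551) = 288.1·0.75916 = 218.714.
B = 255 by definition for t > 66.
Rounded: (203, 219, 255).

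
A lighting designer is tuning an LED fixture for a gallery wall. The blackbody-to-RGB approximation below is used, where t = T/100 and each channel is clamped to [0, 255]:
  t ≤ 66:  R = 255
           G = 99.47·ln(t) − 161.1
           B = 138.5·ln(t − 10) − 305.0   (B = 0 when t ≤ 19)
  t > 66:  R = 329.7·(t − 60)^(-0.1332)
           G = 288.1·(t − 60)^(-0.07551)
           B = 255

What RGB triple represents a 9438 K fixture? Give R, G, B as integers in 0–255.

t = 9438/100 = 94.38; the t > 66 branch applies.
R = 329.7·(94.38 − 60)^(-0.1332) = 329.7·34.38^(-0.1332) = 329.7·0.62426 = 205.818.
G = 288.1·(94.38 − 60)^(-0.07551) = 288.1·34.38^(-0.07551) = 288.1·0.76559 = 220.565.
B = 255 by definition for t > 66.
Rounded: (206, 221, 255).

R=206, G=221, B=255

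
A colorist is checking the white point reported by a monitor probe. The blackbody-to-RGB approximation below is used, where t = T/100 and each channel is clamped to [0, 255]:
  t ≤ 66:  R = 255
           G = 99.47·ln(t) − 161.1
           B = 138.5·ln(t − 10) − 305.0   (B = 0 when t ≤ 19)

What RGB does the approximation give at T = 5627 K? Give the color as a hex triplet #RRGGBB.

t = 5627/100 = 56.27; the t ≤ 66 branch applies.
R = 255 by definition for t ≤ 66.
G = 99.47·ln 56.27 − 161.1 = 99.47·4.0302 − 161.1 = 239.780.
B = 138.5·ln(56.27 − 10) − 305.0 = 138.5·ln 46.27 − 305.0 = 138.5·3.8345 − 305.0 = 226.077.
Rounded: (255, 240, 226).
In hex: #FFF0E2.

#FFF0E2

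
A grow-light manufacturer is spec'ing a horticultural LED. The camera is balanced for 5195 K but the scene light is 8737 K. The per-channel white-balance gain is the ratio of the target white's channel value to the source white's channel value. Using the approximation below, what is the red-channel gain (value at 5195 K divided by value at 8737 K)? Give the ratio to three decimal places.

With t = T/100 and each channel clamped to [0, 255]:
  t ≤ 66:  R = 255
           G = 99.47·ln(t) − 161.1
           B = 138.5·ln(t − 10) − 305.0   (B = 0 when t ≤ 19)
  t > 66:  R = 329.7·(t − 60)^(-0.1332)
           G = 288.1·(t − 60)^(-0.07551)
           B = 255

1.202

At 8737 K (t = 87.37):
  R = 329.7·(87.37 − 60)^(-0.1332) = 329.7·27.37^(-0.1332) = 329.7·0.64351 = 212.165.
At 5195 K (t = 51.95):
  R = 255 by definition for t ≤ 66.
Gain = 255.000 / 212.165 = 1.2019 → 1.202.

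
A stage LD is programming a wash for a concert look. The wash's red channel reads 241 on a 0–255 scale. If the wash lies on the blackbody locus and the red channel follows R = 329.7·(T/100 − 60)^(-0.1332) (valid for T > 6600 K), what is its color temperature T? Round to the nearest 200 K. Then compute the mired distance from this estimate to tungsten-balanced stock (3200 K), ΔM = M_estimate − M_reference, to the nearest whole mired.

(t − 60)^(-0.1332) = 241/329.7 = 0.73097.
t − 60 = 0.73097^(1/-0.1332) = 0.73097^(-7.508) = 10.514, so t = 70.514.
T = 100·t = 7051 K → 7000 K to the nearest 200 K.
M_estimate = 10⁶/7000 = 142.86; M_reference = 10⁶/3200 = 312.50.
ΔM = 142.86 − 312.50 = -169.64 → -170 mireds.

-170 mireds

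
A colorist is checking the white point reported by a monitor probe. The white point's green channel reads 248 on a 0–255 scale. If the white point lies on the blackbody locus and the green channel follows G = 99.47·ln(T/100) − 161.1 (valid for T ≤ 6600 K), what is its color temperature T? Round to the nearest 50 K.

6100 K

ln t = (248 + 161.1) / 99.47 = 4.1128.
t = e^4.1128 = 61.117.
T = 100·t = 6112 K → 6100 K to the nearest 50 K.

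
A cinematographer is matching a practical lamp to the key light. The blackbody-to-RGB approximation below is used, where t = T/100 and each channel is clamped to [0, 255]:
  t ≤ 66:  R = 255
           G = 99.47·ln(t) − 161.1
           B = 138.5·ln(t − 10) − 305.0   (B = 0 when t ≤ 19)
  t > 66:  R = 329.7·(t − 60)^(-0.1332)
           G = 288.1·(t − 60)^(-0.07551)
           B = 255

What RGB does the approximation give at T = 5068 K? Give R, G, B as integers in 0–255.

R=255, G=229, B=208

t = 5068/100 = 50.68; the t ≤ 66 branch applies.
R = 255 by definition for t ≤ 66.
G = 99.47·ln 50.68 − 161.1 = 99.47·3.9255 − 161.1 = 229.373.
B = 138.5·ln(50.68 − 10) − 305.0 = 138.5·ln 40.68 − 305.0 = 138.5·3.7057 − 305.0 = 208.245.
Rounded: (255, 229, 208).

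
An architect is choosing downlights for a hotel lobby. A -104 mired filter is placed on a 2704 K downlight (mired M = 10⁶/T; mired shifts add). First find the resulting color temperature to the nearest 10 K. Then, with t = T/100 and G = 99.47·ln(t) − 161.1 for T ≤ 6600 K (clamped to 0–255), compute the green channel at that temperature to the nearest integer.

M_in = 10⁶/2704 = 369.82; M_out = 369.82 + (-104) = 265.82.
T_out = 10⁶/265.82 = 3761.9 K → 3760 K; t = 37.6.
G = 99.47·ln 37.6 − 161.1 = 99.47·3.6270 − 161.1 = 199.678.
Rounded: 200.

200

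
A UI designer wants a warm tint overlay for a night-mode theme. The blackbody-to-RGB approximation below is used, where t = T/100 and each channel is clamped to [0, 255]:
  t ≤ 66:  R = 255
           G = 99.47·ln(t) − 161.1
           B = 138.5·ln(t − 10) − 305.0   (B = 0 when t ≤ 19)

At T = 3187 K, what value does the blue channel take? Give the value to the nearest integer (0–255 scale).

t = 3187/100 = 31.87; the t ≤ 66 branch applies.
B = 138.5·ln(31.87 − 10) − 305.0 = 138.5·ln 21.87 − 305.0 = 138.5·3.0851 − 305.0 = 122.289.
Rounded: 122.

122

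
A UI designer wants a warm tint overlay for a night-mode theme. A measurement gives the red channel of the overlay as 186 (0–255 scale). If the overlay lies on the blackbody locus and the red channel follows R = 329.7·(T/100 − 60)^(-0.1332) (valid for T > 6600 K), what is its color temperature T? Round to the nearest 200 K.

(t − 60)^(-0.1332) = 186/329.7 = 0.56415.
t − 60 = 0.56415^(1/-0.1332) = 0.56415^(-7.508) = 73.521, so t = 133.521.
T = 100·t = 13352 K → 13400 K to the nearest 200 K.

13400 K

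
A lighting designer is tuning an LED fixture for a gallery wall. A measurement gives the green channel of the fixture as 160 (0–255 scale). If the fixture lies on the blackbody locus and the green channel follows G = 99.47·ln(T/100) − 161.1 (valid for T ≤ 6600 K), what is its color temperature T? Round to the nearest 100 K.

ln t = (160 + 161.1) / 99.47 = 3.2281.
t = e^3.2281 = 25.232.
T = 100·t = 2523 K → 2500 K to the nearest 100 K.

2500 K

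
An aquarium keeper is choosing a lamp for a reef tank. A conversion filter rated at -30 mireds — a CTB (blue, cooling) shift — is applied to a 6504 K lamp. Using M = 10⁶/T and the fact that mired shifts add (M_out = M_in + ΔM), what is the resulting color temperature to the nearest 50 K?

M_in = 10⁶/6504 = 153.75 mireds.
M_out = 153.75 + (-30) = 123.75 mireds.
T_out = 10⁶/123.75 = 8080.7 K → 8100 K.

8100 K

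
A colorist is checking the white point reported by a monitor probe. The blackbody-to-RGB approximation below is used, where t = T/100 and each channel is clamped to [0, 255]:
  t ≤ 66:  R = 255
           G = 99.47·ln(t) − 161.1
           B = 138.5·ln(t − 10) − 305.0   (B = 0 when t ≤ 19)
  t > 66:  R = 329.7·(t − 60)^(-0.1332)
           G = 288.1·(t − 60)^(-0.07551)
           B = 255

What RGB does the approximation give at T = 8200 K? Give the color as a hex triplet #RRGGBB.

t = 8200/100 = 82; the t > 66 branch applies.
R = 329.7·(82 − 60)^(-0.1332) = 329.7·22^(-0.1332) = 329.7·0.66251 = 218.428.
G = 288.1·(82 − 60)^(-0.07551) = 288.1·22^(-0.07551) = 288.1·0.79183 = 228.127.
B = 255 by definition for t > 66.
Rounded: (218, 228, 255).
In hex: #DAE4FF.

#DAE4FF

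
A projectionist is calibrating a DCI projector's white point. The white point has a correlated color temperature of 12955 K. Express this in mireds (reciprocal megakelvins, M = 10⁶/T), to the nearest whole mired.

M = 10⁶ / 12955 = 77.190 → 77 mireds.

77 mireds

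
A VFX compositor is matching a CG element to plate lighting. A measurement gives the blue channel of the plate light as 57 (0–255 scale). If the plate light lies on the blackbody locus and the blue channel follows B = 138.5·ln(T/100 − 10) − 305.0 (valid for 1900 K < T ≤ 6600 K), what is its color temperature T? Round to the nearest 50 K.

ln(t − 10) = (57 + 305.0) / 138.5 = 2.6137.
t − 10 = e^2.6137 = 13.650, so t = 23.650.
T = 100·t = 2365 K → 2350 K to the nearest 50 K.

2350 K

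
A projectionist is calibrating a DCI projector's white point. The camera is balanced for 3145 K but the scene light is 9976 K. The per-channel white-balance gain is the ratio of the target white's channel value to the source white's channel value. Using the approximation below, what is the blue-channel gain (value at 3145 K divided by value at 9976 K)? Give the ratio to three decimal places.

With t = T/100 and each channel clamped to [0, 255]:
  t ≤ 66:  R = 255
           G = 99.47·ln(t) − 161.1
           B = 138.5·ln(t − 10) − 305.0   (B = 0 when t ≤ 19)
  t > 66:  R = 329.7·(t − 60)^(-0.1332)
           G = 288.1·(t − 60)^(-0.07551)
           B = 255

At 9976 K (t = 99.76):
  B = 255 by definition for t > 66.
At 3145 K (t = 31.45):
  B = 138.5·ln(31.45 − 10) − 305.0 = 138.5·ln 21.45 − 305.0 = 138.5·3.0657 − 305.0 = 119.603.
Gain = 119.603 / 255.000 = 0.4690 → 0.469.

0.469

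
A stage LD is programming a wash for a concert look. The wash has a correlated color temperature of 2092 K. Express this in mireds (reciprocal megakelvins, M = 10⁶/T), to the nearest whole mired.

M = 10⁶ / 2092 = 478.011 → 478 mireds.

478 mireds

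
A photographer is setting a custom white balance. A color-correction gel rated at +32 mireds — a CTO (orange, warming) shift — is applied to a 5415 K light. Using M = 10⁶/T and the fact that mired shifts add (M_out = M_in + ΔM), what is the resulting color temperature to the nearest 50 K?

M_in = 10⁶/5415 = 184.67 mireds.
M_out = 184.67 + (+32) = 216.67 mireds.
T_out = 10⁶/216.67 = 4615.3 K → 4600 K.

4600 K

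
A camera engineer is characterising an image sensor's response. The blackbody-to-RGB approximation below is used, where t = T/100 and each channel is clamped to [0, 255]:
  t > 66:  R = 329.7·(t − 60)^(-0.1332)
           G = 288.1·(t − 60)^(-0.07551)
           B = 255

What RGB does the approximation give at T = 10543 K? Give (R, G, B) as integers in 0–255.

t = 10543/100 = 105.43; the t > 66 branch applies.
R = 329.7·(105.43 − 60)^(-0.1332) = 329.7·45.43^(-0.1332) = 329.7·0.60151 = 198.317.
G = 288.1·(105.43 − 60)^(-0.07551) = 288.1·45.43^(-0.07551) = 288.1·0.74964 = 215.972.
B = 255 by definition for t > 66.
Rounded: (198, 216, 255).

(198, 216, 255)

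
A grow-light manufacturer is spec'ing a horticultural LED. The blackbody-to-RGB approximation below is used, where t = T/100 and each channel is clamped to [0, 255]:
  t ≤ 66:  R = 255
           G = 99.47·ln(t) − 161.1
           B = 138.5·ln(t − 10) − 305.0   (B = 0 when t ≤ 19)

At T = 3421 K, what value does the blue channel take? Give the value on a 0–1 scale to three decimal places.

t = 3421/100 = 34.21; the t ≤ 66 branch applies.
B = 138.5·ln(34.21 − 10) − 305.0 = 138.5·ln 24.21 − 305.0 = 138.5·3.1868 − 305.0 = 136.367.
On a 0–1 scale: 136.367/255 = 0.5348 → 0.535.

0.535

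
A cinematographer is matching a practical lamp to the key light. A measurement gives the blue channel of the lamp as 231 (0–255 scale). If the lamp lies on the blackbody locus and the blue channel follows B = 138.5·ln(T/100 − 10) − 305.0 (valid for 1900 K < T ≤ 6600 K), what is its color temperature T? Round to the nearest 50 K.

ln(t − 10) = (231 + 305.0) / 138.5 = 3.8700.
t − 10 = e^3.8700 = 47.944, so t = 57.944.
T = 100·t = 5794 K → 5800 K to the nearest 50 K.

5800 K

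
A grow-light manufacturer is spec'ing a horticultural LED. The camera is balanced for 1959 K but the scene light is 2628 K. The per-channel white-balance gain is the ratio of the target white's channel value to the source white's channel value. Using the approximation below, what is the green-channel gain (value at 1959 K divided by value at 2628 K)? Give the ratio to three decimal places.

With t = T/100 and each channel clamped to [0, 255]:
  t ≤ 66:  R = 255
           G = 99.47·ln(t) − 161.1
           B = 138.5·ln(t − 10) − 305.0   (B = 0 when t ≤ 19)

0.822

At 2628 K (t = 26.28):
  G = 99.47·ln 26.28 − 161.1 = 99.47·3.2688 − 161.1 = 164.048.
At 1959 K (t = 19.59):
  G = 99.47·ln 19.59 − 161.1 = 99.47·2.9750 − 161.1 = 134.825.
Gain = 134.825 / 164.048 = 0.8219 → 0.822.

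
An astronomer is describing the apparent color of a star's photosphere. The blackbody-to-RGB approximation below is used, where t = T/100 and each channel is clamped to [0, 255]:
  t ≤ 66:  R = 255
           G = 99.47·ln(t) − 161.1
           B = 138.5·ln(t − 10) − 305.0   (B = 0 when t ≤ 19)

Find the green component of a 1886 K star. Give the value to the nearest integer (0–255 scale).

t = 1886/100 = 18.86; the t ≤ 66 branch applies.
G = 99.47·ln 18.86 − 161.1 = 99.47·2.9370 − 161.1 = 131.048.
Rounded: 131.

131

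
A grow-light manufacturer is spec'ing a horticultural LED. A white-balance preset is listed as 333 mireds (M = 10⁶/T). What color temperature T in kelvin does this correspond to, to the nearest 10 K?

T = 10⁶ / 333 = 3003.00 K → 3000 K.

3000 K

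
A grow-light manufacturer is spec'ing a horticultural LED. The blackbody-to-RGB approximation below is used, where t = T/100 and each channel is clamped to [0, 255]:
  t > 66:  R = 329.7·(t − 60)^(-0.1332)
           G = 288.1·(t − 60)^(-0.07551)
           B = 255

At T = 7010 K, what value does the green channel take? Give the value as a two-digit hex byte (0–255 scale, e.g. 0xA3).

0xF2

t = 7010/100 = 70.1; the t > 66 branch applies.
G = 288.1·(70.1 − 60)^(-0.07551) = 288.1·10.1^(-0.07551) = 288.1·0.83978 = 241.940.
Rounded: 242; in hex, 0xF2.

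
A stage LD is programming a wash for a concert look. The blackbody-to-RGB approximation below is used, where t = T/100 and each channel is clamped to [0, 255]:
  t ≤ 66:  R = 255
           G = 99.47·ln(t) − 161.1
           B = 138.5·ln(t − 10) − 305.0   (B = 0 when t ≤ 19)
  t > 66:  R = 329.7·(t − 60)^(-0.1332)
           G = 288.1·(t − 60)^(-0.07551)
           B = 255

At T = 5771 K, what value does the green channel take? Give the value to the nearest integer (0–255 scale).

242

t = 5771/100 = 57.71; the t ≤ 66 branch applies.
G = 99.47·ln 57.71 − 161.1 = 99.47·4.0554 − 161.1 = 242.294.
Rounded: 242.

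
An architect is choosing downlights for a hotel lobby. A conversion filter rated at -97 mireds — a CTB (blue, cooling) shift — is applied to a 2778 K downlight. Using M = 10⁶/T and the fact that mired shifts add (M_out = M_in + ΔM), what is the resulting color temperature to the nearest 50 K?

M_in = 10⁶/2778 = 359.97 mireds.
M_out = 359.97 + (-97) = 262.97 mireds.
T_out = 10⁶/262.97 = 3802.7 K → 3800 K.

3800 K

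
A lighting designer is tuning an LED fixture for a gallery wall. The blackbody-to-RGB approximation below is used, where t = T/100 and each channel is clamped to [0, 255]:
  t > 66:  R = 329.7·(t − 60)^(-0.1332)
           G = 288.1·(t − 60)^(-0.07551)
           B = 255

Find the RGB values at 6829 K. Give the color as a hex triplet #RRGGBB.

t = 6829/100 = 68.29; the t > 66 branch applies.
R = 329.7·(68.29 − 60)^(-0.1332) = 329.7·8.29^(-0.1332) = 329.7·0.75448 = 248.753.
G = 288.1·(68.29 − 60)^(-0.07551) = 288.1·8.29^(-0.07551) = 288.1·0.85239 = 245.574.
B = 255 by definition for t > 66.
Rounded: (249, 246, 255).
In hex: #F9F6FF.

#F9F6FF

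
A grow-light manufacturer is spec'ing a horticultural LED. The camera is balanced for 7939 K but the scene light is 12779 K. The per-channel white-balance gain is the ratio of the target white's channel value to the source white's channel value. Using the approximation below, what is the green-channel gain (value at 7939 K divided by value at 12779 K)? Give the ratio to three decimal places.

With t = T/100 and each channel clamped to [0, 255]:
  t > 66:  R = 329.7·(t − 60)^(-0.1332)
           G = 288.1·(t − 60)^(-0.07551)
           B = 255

1.099

At 12779 K (t = 127.79):
  G = 288.1·(127.79 − 60)^(-0.07551) = 288.1·67.79^(-0.07551) = 288.1·0.72733 = 209.542.
At 7939 K (t = 79.39):
  G = 288.1·(79.39 − 60)^(-0.07551) = 288.1·19.39^(-0.07551) = 288.1·0.79942 = 230.313.
Gain = 230.313 / 209.542 = 1.0991 → 1.099.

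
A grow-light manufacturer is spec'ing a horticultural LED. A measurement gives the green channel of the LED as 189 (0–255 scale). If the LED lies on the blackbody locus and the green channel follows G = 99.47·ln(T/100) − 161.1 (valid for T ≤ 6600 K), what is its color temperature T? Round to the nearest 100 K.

3400 K

ln t = (189 + 161.1) / 99.47 = 3.5197.
t = e^3.5197 = 33.773.
T = 100·t = 3377 K → 3400 K to the nearest 100 K.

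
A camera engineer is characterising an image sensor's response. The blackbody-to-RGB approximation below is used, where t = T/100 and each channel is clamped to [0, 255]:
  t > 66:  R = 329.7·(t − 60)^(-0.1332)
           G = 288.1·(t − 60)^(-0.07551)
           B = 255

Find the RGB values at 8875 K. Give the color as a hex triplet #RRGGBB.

#D3E0FF

t = 8875/100 = 88.75; the t > 66 branch applies.
R = 329.7·(88.75 − 60)^(-0.1332) = 329.7·28.75^(-0.1332) = 329.7·0.63931 = 210.780.
G = 288.1·(88.75 − 60)^(-0.07551) = 288.1·28.75^(-0.07551) = 288.1·0.77599 = 223.564.
B = 255 by definition for t > 66.
Rounded: (211, 224, 255).
In hex: #D3E0FF.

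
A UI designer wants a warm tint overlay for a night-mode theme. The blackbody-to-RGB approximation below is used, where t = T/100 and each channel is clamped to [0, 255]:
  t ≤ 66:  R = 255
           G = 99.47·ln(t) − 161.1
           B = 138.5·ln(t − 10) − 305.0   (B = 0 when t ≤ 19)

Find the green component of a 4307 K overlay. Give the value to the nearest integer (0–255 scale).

213

t = 4307/100 = 43.07; the t ≤ 66 branch applies.
G = 99.47·ln 43.07 − 161.1 = 99.47·3.7628 − 161.1 = 213.188.
Rounded: 213.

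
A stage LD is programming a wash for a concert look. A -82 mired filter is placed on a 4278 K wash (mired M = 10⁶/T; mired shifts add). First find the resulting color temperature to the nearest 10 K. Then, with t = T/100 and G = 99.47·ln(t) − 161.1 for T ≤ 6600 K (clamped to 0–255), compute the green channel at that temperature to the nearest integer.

255

M_in = 10⁶/4278 = 233.75; M_out = 233.75 + (-82) = 151.75.
T_out = 10⁶/151.75 = 6589.6 K → 6590 K; t = 65.9.
G = 99.47·ln 65.9 − 161.1 = 99.47·4.1881 − 161.1 = 255.494 → clamped to 255.
Rounded: 255.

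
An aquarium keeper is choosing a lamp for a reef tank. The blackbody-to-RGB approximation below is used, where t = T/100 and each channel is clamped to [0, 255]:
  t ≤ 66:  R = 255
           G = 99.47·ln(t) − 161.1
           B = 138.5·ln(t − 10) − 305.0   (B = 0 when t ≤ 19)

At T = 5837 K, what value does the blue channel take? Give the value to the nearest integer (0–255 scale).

t = 5837/100 = 58.37; the t ≤ 66 branch applies.
B = 138.5·ln(58.37 − 10) − 305.0 = 138.5·ln 48.37 − 305.0 = 138.5·3.8789 − 305.0 = 232.225.
Rounded: 232.

232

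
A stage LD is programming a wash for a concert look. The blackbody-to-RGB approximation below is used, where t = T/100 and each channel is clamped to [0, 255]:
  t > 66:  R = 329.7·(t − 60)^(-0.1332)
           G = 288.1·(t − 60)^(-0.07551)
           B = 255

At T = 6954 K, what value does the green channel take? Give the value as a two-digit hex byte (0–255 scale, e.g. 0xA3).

t = 6954/100 = 69.54; the t > 66 branch applies.
G = 288.1·(69.54 − 60)^(-0.07551) = 288.1·9.54^(-0.07551) = 288.1·0.84340 = 242.984.
Rounded: 243; in hex, 0xF3.

0xF3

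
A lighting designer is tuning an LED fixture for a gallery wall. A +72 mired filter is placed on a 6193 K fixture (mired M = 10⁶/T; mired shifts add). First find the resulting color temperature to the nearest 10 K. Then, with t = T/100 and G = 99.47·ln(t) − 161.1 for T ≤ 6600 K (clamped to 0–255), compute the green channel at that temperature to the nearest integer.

213

M_in = 10⁶/6193 = 161.47; M_out = 161.47 + (+72) = 233.47.
T_out = 10⁶/233.47 = 4283.2 K → 4280 K; t = 42.8.
G = 99.47·ln 42.8 − 161.1 = 99.47·3.7565 − 161.1 = 212.563.
Rounded: 213.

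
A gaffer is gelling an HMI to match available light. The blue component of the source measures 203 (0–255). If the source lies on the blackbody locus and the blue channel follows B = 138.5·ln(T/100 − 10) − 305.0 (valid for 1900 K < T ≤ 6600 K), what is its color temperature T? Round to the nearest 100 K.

ln(t − 10) = (203 + 305.0) / 138.5 = 3.6679.
t − 10 = e^3.6679 = 39.168, so t = 49.168.
T = 100·t = 4917 K → 4900 K to the nearest 100 K.

4900 K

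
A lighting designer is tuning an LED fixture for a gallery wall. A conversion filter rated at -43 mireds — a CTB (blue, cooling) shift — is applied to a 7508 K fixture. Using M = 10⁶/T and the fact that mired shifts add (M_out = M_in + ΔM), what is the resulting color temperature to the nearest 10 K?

M_in = 10⁶/7508 = 133.19 mireds.
M_out = 133.19 + (-43) = 90.19 mireds.
T_out = 10⁶/90.19 = 11087.5 K → 11090 K.

11090 K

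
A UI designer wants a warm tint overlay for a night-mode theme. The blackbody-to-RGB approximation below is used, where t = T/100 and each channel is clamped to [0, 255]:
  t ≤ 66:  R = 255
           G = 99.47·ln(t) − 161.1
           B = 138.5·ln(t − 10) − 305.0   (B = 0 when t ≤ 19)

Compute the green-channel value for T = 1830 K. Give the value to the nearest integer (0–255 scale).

128

t = 1830/100 = 18.3; the t ≤ 66 branch applies.
G = 99.47·ln 18.3 − 161.1 = 99.47·2.9069 − 161.1 = 128.049.
Rounded: 128.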